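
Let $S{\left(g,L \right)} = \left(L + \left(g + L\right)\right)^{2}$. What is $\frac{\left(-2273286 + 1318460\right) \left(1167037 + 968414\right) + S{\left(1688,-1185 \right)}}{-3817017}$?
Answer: $\frac{2038983671402}{3817017} \approx 5.3418 \cdot 10^{5}$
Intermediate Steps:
$S{\left(g,L \right)} = \left(g + 2 L\right)^{2}$ ($S{\left(g,L \right)} = \left(L + \left(L + g\right)\right)^{2} = \left(g + 2 L\right)^{2}$)
$\frac{\left(-2273286 + 1318460\right) \left(1167037 + 968414\right) + S{\left(1688,-1185 \right)}}{-3817017} = \frac{\left(-2273286 + 1318460\right) \left(1167037 + 968414\right) + \left(1688 + 2 \left(-1185\right)\right)^{2}}{-3817017} = \left(\left(-954826\right) 2135451 + \left(1688 - 2370\right)^{2}\right) \left(- \frac{1}{3817017}\right) = \left(-2038984136526 + \left(-682\right)^{2}\right) \left(- \frac{1}{3817017}\right) = \left(-2038984136526 + 465124\right) \left(- \frac{1}{3817017}\right) = \left(-2038983671402\right) \left(- \frac{1}{3817017}\right) = \frac{2038983671402}{3817017}$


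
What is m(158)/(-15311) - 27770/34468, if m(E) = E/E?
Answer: -212610469/263869774 ≈ -0.80574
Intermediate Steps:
m(E) = 1
m(158)/(-15311) - 27770/34468 = 1/(-15311) - 27770/34468 = 1*(-1/15311) - 27770*1/34468 = -1/15311 - 13885/17234 = -212610469/263869774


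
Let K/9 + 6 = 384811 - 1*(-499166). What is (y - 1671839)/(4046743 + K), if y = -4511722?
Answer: -6183561/12002482 ≈ -0.51519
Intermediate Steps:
K = 7955739 (K = -54 + 9*(384811 - 1*(-499166)) = -54 + 9*(384811 + 499166) = -54 + 9*883977 = -54 + 7955793 = 7955739)
(y - 1671839)/(4046743 + K) = (-4511722 - 1671839)/(4046743 + 7955739) = -6183561/12002482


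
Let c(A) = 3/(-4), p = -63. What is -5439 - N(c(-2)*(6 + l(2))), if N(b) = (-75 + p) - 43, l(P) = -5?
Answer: -5258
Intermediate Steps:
c(A) = -¾ (c(A) = 3*(-¼) = -¾)
N(b) = -181 (N(b) = (-75 - 63) - 43 = -138 - 43 = -181)
-5439 - N(c(-2)*(6 + l(2))) = -5439 - 1*(-181) = -5439 + 181 = -5258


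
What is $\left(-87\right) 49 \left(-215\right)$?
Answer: $916545$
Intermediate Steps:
$\left(-87\right) 49 \left(-215\right) = \left(-4263\right) \left(-215\right) = 916545$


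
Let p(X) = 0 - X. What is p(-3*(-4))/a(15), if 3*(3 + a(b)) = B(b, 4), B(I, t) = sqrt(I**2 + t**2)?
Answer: -81/40 - 9*sqrt(241)/40 ≈ -5.5179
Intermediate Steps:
p(X) = -X
a(b) = -3 + sqrt(16 + b**2)/3 (a(b) = -3 + sqrt(b**2 + 4**2)/3 = -3 + sqrt(b**2 + 16)/3 = -3 + sqrt(16 + b**2)/3)
p(-3*(-4))/a(15) = (-(-3)*(-4))/(-3 + sqrt(16 + 15**2)/3) = (-1*12)/(-3 + sqrt(16 + 225)/3) = -12/(-3 + sqrt(241)/3)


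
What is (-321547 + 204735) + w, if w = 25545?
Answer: -91267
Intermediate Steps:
(-321547 + 204735) + w = (-321547 + 204735) + 25545 = -116812 + 25545 = -91267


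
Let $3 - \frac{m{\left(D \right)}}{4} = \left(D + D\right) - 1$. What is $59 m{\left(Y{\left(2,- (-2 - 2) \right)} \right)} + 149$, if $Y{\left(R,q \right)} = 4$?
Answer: $-795$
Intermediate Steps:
$m{\left(D \right)} = 16 - 8 D$ ($m{\left(D \right)} = 12 - 4 \left(\left(D + D\right) - 1\right) = 12 - 4 \left(2 D - 1\right) = 12 - 4 \left(-1 + 2 D\right) = 12 - \left(-4 + 8 D\right) = 16 - 8 D$)
$59 m{\left(Y{\left(2,- (-2 - 2) \right)} \right)} + 149 = 59 \left(16 - 32\right) + 149 = 59 \left(-16\right) + 149 = -944 + 149 = -795$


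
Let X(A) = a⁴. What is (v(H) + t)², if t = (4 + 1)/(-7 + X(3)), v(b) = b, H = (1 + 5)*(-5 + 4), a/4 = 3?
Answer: 15467648161/429691441 ≈ 35.997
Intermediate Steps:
a = 12 (a = 4*3 = 12)
H = -6 (H = 6*(-1) = -6)
X(A) = 20736 (X(A) = 12⁴ = 20736)
t = 5/20729 (t = (4 + 1)/(-7 + 20736) = 5/20729 ≈ 0.00024121)
(v(H) + t)² = (-6 + 5/20729)² = (-124369/20729)² = 15467648161/429691441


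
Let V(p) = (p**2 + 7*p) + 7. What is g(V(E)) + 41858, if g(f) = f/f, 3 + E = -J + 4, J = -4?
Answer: 41859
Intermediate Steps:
E = 5 (E = -3 + (-1*(-4) + 4) = -3 + (4 + 4) = -3 + 8 = 5)
V(p) = 7 + p**2 + 7*p
g(f) = 1
g(V(E)) + 41858 = 1 + 41858 = 41859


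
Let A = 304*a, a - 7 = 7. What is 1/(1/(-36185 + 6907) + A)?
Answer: 29278/124607167 ≈ 0.00023496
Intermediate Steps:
a = 14 (a = 7 + 7 = 14)
A = 4256 (A = 304*14 = 4256)
1/(1/(-36185 + 6907) + A) = 1/(1/(-36185 + 6907) + 4256) = 1/(1/(-29278) + 4256) = 1/(-1/29278 + 4256) = 1/(124607167/29278) = 29278/124607167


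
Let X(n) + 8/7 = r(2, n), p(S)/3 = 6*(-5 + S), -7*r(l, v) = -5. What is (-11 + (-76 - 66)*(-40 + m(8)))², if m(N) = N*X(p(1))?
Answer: 1856834281/49 ≈ 3.7895e+7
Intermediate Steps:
r(l, v) = 5/7 (r(l, v) = -⅐*(-5) = 5/7)
p(S) = -90 + 18*S (p(S) = 3*(6*(-5 + S)) = 3*(-30 + 6*S) = -90 + 18*S)
X(n) = -3/7 (X(n) = -8/7 + 5/7 = -3/7)
m(N) = -3*N/7 (m(N) = N*(-3/7) = -3*N/7)
(-11 + (-76 - 66)*(-40 + m(8)))² = (-11 + (-76 - 66)*(-40 - 3/7*8))² = (-11 - 142*(-40 - 24/7))² = (-11 - 142*(-304/7))² = (-11 + 43168/7)² = (43091/7)² = 1856834281/49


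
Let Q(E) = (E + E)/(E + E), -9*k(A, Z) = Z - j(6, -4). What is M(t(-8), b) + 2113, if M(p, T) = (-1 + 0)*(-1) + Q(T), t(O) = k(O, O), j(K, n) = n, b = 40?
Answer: 2115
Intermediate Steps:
k(A, Z) = -4/9 - Z/9 (k(A, Z) = -(Z - 1*(-4))/9 = -(Z + 4)/9 = -(4 + Z)/9 = -4/9 - Z/9)
t(O) = -4/9 - O/9
Q(E) = 1 (Q(E) = (2*E)/((2*E)) = (2*E)*(1/(2*E)) = 1)
M(p, T) = 2 (M(p, T) = (-1 + 0)*(-1) + 1 = -1*(-1) + 1 = 1 + 1 = 2)
M(t(-8), b) + 2113 = 2 + 2113 = 2115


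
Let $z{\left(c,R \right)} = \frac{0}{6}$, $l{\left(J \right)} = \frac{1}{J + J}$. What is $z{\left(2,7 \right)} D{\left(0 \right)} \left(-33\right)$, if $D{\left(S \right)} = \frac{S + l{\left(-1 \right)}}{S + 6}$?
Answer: $0$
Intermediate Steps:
$l{\left(J \right)} = \frac{1}{2 J}$
$z{\left(c,R \right)} = 0$ ($z{\left(c,R \right)} = 0 \cdot \frac{1}{6} = 0$)
$D{\left(S \right)} = \frac{- \frac{1}{2} + S}{6 + S}$ ($D{\left(S \right)} = \frac{S + \frac{1}{2 \left(-1\right)}}{S + 6} = \frac{S + \frac{1}{2} \left(-1\right)}{6 + S} = \frac{S - \frac{1}{2}}{6 + S} = \frac{- \frac{1}{2} + S}{6 + S}$)
$z{\left(2,7 \right)} D{\left(0 \right)} \left(-33\right) = 0 \frac{- \frac{1}{2} + 0}{6 + 0} \left(-33\right) = 0 \cdot \frac{1}{6} \left(- \frac{1}{2}\right) \left(-33\right) = 0 \left(- \frac{1}{12}\right) \left(-33\right) = 0 \left(-33\right) = 0$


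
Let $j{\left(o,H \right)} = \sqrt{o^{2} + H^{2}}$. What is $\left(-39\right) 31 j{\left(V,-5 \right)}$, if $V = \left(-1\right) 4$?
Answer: $- 1209 \sqrt{41} \approx -7741.4$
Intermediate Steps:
$V = -4$
$j{\left(o,H \right)} = \sqrt{H^{2} + o^{2}}$
$\left(-39\right) 31 j{\left(V,-5 \right)} = \left(-39\right) 31 \sqrt{\left(-5\right)^{2} + \left(-4\right)^{2}} = - 1209 \sqrt{25 + 16} = - 1209 \sqrt{41}$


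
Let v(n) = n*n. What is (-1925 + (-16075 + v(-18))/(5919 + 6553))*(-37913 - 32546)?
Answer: 1692731747109/12472 ≈ 1.3572e+8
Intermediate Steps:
v(n) = n²
(-1925 + (-16075 + v(-18))/(5919 + 6553))*(-37913 - 32546) = (-1925 + (-16075 + (-18)²)/(5919 + 6553))*(-37913 - 32546) = (-1925 + (-16075 + 324)/12472)*(-70459) = (-1925 - 15751*1/12472)*(-70459) = (-1925 - 15751/12472)*(-70459) = -24024351/12472*(-70459) = 1692731747109/12472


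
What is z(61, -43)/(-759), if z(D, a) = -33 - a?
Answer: -10/759 ≈ -0.013175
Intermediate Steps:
z(61, -43)/(-759) = (-33 - 1*(-43))/(-759) = (-33 + 43)*(-1/759) = 10*(-1/759) = -10/759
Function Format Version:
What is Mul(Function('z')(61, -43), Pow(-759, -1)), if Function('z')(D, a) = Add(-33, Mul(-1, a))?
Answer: Rational(-10, 759) ≈ -0.013175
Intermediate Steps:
Mul(Function('z')(61, -43), Pow(-759, -1)) = Mul(Add(-33, Mul(-1, -43)), Pow(-759, -1)) = Mul(Add(-33, 43), Rational(-1, 759)) = Mul(10, Rational(-1, 759)) = Rational(-10, 759)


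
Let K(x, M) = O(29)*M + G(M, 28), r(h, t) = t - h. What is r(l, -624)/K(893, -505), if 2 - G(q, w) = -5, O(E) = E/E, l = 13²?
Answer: 793/498 ≈ 1.5924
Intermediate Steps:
l = 169
O(E) = 1
G(q, w) = 7 (G(q, w) = 2 - 1*(-5) = 2 + 5 = 7)
K(x, M) = 7 + M (K(x, M) = 1*M + 7 = M + 7 = 7 + M)
r(l, -624)/K(893, -505) = (-624 - 1*169)/(7 - 505) = (-624 - 169)/(-498) = -793*(-1/498) = 793/498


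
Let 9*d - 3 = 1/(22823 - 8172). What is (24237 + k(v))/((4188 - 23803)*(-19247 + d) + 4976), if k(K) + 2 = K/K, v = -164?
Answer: 3195734724/49780509716069 ≈ 6.4197e-5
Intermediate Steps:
d = 43954/131859 (d = ⅓ + 1/(9*(22823 - 8172)) = ⅓ + (⅑)/14651 = ⅓ + (⅑)*(1/14651) = ⅓ + 1/131859 = 43954/131859 ≈ 0.33334)
k(K) = -1 (k(K) = -2 + K/K = -2 + 1 = -1)
(24237 + k(v))/((4188 - 23803)*(-19247 + d) + 4976) = (24237 - 1)/((4188 - 23803)*(-19247 + 43954/131859) + 4976) = 24236/(-19615*(-2537846219/131859) + 4976) = 24236/(49779853585685/131859 + 4976) = 24236/(49780509716069/131859) = 24236*(131859/49780509716069) = 3195734724/49780509716069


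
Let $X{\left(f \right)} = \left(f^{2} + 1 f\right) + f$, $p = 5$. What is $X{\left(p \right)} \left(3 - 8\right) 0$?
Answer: $0$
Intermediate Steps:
$X{\left(f \right)} = f^{2} + 2 f$ ($X{\left(f \right)} = \left(f^{2} + f\right) + f = \left(f + f^{2}\right) + f = f^{2} + 2 f$)
$X{\left(p \right)} \left(3 - 8\right) 0 = 5 \left(2 + 5\right) \left(3 - 8\right) 0 = 5 \cdot 7 \left(3 - 8\right) 0 = 35 \left(-5\right) 0 = \left(-175\right) 0 = 0$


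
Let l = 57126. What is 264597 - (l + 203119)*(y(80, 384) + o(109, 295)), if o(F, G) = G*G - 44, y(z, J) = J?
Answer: -22736039828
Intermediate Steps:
o(F, G) = -44 + G**2 (o(F, G) = G**2 - 44 = -44 + G**2)
264597 - (l + 203119)*(y(80, 384) + o(109, 295)) = 264597 - (57126 + 203119)*(384 + (-44 + 295**2)) = 264597 - 260245*(384 + (-44 + 87025)) = 264597 - 260245*(384 + 86981) = 264597 - 260245*87365 = 264597 - 1*22736304425 = 264597 - 22736304425 = -22736039828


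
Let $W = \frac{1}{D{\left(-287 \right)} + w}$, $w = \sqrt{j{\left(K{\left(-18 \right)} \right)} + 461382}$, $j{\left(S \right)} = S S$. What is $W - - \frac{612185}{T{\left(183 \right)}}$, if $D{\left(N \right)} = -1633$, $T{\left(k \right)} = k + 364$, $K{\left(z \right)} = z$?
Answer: $\frac{1349856624604}{1206125701} - \frac{\sqrt{461706}}{2204983} \approx 1119.2$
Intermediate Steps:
$T{\left(k \right)} = 364 + k$
$j{\left(S \right)} = S^{2}$
$w = \sqrt{461706}$ ($w = \sqrt{\left(-18\right)^{2} + 461382} = \sqrt{324 + 461382} = \sqrt{461706} \approx 679.49$)
$W = \frac{1}{-1633 + \sqrt{461706}} \approx -0.0010488$
$W - - \frac{612185}{T{\left(183 \right)}} = \left(- \frac{1633}{2204983} - \frac{\sqrt{461706}}{2204983}\right) - - \frac{612185}{364 + 183} = \left(- \frac{1633}{2204983} - \frac{\sqrt{461706}}{2204983}\right) - - \frac{612185}{547} = \left(- \frac{1633}{2204983} - \frac{\sqrt{461706}}{2204983}\right) + \frac{612185}{547} = \frac{1349856624604}{1206125701} - \frac{\sqrt{461706}}{2204983}$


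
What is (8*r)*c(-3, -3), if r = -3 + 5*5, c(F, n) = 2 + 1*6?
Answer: 1408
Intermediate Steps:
c(F, n) = 8 (c(F, n) = 2 + 6 = 8)
r = 22 (r = -3 + 25 = 22)
(8*r)*c(-3, -3) = (8*22)*8 = 176*8 = 1408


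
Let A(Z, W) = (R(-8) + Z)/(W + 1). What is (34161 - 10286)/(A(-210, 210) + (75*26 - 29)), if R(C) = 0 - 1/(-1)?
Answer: 5037625/405122 ≈ 12.435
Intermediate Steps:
R(C) = 1 (R(C) = 0 - 1*(-1) = 0 + 1 = 1)
A(Z, W) = (1 + Z)/(1 + W) (A(Z, W) = (1 + Z)/(W + 1) = (1 + Z)/(1 + W))
(34161 - 10286)/(A(-210, 210) + (75*26 - 29)) = (34161 - 10286)/((1 - 210)/(1 + 210) + (75*26 - 29)) = 23875/(-209/211 + (1950 - 29)) = 23875/((1/211)*(-209) + 1921) = 23875/(-209/211 + 1921) = 23875/(405122/211) = 23875*(211/405122) = 5037625/405122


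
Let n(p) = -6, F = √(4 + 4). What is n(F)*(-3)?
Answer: 18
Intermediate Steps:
F = 2*√2 (F = √8 = 2*√2 ≈ 2.8284)
n(F)*(-3) = -6*(-3) = 18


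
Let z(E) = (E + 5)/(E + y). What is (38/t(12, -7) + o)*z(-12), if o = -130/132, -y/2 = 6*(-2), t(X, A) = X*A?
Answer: 83/99 ≈ 0.83838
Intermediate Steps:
t(X, A) = A*X
y = 24 (y = -12*(-2) = -2*(-12) = 24)
o = -65/66 (o = -130*1/132 = -65/66 ≈ -0.98485)
z(E) = (5 + E)/(24 + E) (z(E) = (E + 5)/(E + 24) = (5 + E)/(24 + E))
(38/t(12, -7) + o)*z(-12) = (38/((-7*12)) - 65/66)*((5 - 12)/(24 - 12)) = (38/(-84) - 65/66)*(-7/12) = (38*(-1/84) - 65/66)*((1/12)*(-7)) = (-19/42 - 65/66)*(-7/12) = -332/231*(-7/12) = 83/99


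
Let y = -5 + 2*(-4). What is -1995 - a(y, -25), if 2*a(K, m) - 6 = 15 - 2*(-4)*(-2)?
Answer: -3995/2 ≈ -1997.5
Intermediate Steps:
y = -13 (y = -5 - 8 = -13)
a(K, m) = 5/2 (a(K, m) = 3 + (15 - 2*(-4)*(-2))/2 = 3 + (15 + 8*(-2))/2 = 3 + (15 - 16)/2 = 3 + (½)*(-1) = 3 - ½ = 5/2)
-1995 - a(y, -25) = -1995 - 1*5/2 = -1995 - 5/2 = -3995/2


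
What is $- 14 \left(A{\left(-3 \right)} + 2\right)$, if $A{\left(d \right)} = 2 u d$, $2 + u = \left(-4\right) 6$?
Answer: $-2212$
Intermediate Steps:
$u = -26$ ($u = -2 - 24 = -26$)
$A{\left(d \right)} = - 52 d$ ($A{\left(d \right)} = 2 \left(-26\right) d = - 52 d$)
$- 14 \left(A{\left(-3 \right)} + 2\right) = - 14 \left(\left(-52\right) \left(-3\right) + 2\right) = - 14 \left(156 + 2\right) = \left(-14\right) 158 = -2212$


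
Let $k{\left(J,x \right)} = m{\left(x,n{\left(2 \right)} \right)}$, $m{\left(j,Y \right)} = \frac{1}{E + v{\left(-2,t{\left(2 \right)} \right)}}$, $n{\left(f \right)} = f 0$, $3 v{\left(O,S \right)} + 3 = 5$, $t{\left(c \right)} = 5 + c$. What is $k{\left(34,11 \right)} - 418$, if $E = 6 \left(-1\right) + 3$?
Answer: $- \frac{2929}{7} \approx -418.43$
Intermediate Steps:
$v{\left(O,S \right)} = \frac{2}{3}$ ($v{\left(O,S \right)} = -1 + \frac{1}{3} \cdot 5 = -1 + \frac{5}{3} = \frac{2}{3}$)
$E = -3$ ($E = -6 + 3 = -3$)
$n{\left(f \right)} = 0$
$m{\left(j,Y \right)} = - \frac{3}{7}$ ($m{\left(j,Y \right)} = \frac{1}{-3 + \frac{2}{3}} = \frac{1}{- \frac{7}{3}} = - \frac{3}{7}$)
$k{\left(J,x \right)} = - \frac{3}{7}$
$k{\left(34,11 \right)} - 418 = - \frac{3}{7} - 418 = - \frac{2929}{7}$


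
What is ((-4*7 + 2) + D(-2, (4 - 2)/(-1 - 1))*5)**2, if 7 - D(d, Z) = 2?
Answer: 1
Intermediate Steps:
D(d, Z) = 5 (D(d, Z) = 7 - 1*2 = 7 - 2 = 5)
((-4*7 + 2) + D(-2, (4 - 2)/(-1 - 1))*5)**2 = ((-4*7 + 2) + 5*5)**2 = ((-28 + 2) + 25)**2 = (-26 + 25)**2 = (-1)**2 = 1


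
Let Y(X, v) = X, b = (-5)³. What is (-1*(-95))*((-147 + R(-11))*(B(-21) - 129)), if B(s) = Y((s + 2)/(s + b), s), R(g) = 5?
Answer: 126907175/73 ≈ 1.7385e+6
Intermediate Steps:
b = -125
B(s) = (2 + s)/(-125 + s) (B(s) = (s + 2)/(s - 125) = (2 + s)/(-125 + s))
(-1*(-95))*((-147 + R(-11))*(B(-21) - 129)) = (-1*(-95))*((-147 + 5)*((2 - 21)/(-125 - 21) - 129)) = 95*(-142*(-19/(-146) - 129)) = 95*(-142*(-1/146*(-19) - 129)) = 95*(-142*(19/146 - 129)) = 95*(-142*(-18815/146)) = 95*(1335865/73) = 126907175/73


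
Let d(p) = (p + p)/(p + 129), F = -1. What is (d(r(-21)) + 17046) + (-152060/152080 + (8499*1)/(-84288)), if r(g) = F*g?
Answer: 22759787018747/1335262400 ≈ 17045.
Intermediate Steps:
r(g) = -g
d(p) = 2*p/(129 + p) (d(p) = (2*p)/(129 + p) = 2*p/(129 + p))
(d(r(-21)) + 17046) + (-152060/152080 + (8499*1)/(-84288)) = (2*(-1*(-21))/(129 - 1*(-21)) + 17046) + (-152060/152080 + (8499*1)/(-84288)) = (2*21/(129 + 21) + 17046) + (-152060*1/152080 + 8499*(-1/84288)) = (2*21/150 + 17046) + (-7603/7604 - 2833/28096) = (2*21*(1/150) + 17046) - 58789005/53410496 = (7/25 + 17046) - 58789005/53410496 = 426157/25 - 58789005/53410496 = 22759787018747/1335262400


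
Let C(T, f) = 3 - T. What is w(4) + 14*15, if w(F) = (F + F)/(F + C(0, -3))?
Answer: 1478/7 ≈ 211.14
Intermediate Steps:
w(F) = 2*F/(3 + F) (w(F) = (F + F)/(F + (3 - 1*0)) = (2*F)/(F + (3 + 0)) = (2*F)/(F + 3) = (2*F)/(3 + F) = 2*F/(3 + F))
w(4) + 14*15 = 2*4/(3 + 4) + 14*15 = 2*4/7 + 210 = 2*4*(1/7) + 210 = 8/7 + 210 = 1478/7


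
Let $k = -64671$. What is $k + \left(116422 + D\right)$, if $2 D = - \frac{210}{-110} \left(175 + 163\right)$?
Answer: $\frac{572810}{11} \approx 52074.0$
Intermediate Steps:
$D = \frac{3549}{11}$ ($D = \frac{- \frac{210}{-110} \left(175 + 163\right)}{2} = \frac{\left(-210\right) \left(- \frac{1}{110}\right) 338}{2} = \frac{\frac{21}{11} \cdot 338}{2} = \frac{1}{2} \cdot \frac{7098}{11} = \frac{3549}{11} \approx 322.64$)
$k + \left(116422 + D\right) = -64671 + \left(116422 + \frac{3549}{11}\right) = -64671 + \frac{1284191}{11} = \frac{572810}{11}$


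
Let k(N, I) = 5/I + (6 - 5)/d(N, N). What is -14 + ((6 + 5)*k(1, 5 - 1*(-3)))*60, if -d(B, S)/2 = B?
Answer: 137/2 ≈ 68.500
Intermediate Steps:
d(B, S) = -2*B
k(N, I) = 5/I - 1/(2*N) (k(N, I) = 5/I + (6 - 5)/((-2*N)) = 5/I + 1*(-1/(2*N)) = 5/I - 1/(2*N))
-14 + ((6 + 5)*k(1, 5 - 1*(-3)))*60 = -14 + ((6 + 5)*(5/(5 - 1*(-3)) - ½/1))*60 = -14 + (11*(5/(5 + 3) - ½*1))*60 = -14 + (11*(5/8 - ½))*60 = -14 + (11*(⅛))*60 = -14 + (11/8)*60 = -14 + 165/2 = 137/2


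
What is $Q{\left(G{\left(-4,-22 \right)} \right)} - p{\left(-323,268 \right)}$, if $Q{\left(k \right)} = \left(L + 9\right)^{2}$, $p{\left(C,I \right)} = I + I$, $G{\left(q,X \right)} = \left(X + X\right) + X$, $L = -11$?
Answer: $-532$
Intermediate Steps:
$G{\left(q,X \right)} = 3 X$ ($G{\left(q,X \right)} = 2 X + X = 3 X$)
$p{\left(C,I \right)} = 2 I$
$Q{\left(k \right)} = 4$ ($Q{\left(k \right)} = \left(-11 + 9\right)^{2} = \left(-2\right)^{2} = 4$)
$Q{\left(G{\left(-4,-22 \right)} \right)} - p{\left(-323,268 \right)} = 4 - 2 \cdot 268 = 4 - 536 = -532$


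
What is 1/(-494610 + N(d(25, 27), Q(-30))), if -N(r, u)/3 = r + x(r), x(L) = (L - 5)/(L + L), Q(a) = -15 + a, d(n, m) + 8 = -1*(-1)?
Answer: -7/3462141 ≈ -2.0219e-6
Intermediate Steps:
d(n, m) = -7 (d(n, m) = -8 - 1*(-1) = -8 + 1 = -7)
x(L) = (-5 + L)/(2*L) (x(L) = (-5 + L)/((2*L)) = (-5 + L)*(1/(2*L)) = (-5 + L)/(2*L))
N(r, u) = -3*r - 3*(-5 + r)/(2*r) (N(r, u) = -3*(r + (-5 + r)/(2*r)) = -3*r - 3*(-5 + r)/(2*r))
1/(-494610 + N(d(25, 27), Q(-30))) = 1/(-494610 + (-3/2 - 3*(-7) + (15/2)/(-7))) = 1/(-494610 + (-3/2 + 21 + (15/2)*(-⅐))) = 1/(-494610 + (-3/2 + 21 - 15/14)) = 1/(-494610 + 129/7) = 1/(-3462141/7) = -7/3462141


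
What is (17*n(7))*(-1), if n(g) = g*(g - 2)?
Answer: -595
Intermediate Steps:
n(g) = g*(-2 + g)
(17*n(7))*(-1) = (17*(7*(-2 + 7)))*(-1) = (17*(7*5))*(-1) = (17*35)*(-1) = 595*(-1) = -595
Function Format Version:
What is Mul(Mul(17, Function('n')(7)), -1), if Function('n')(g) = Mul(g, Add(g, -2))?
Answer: -595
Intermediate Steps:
Function('n')(g) = Mul(g, Add(-2, g))
Mul(Mul(17, Function('n')(7)), -1) = Mul(Mul(17, Mul(7, Add(-2, 7))), -1) = Mul(Mul(17, Mul(7, 5)), -1) = Mul(Mul(17, 35), -1) = Mul(595, -1) = -595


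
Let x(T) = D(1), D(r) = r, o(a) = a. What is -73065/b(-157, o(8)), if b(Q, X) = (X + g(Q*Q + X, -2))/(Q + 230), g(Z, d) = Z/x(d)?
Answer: -1066749/4933 ≈ -216.25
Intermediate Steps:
x(T) = 1
g(Z, d) = Z (g(Z, d) = Z/1 = Z*1 = Z)
b(Q, X) = (Q**2 + 2*X)/(230 + Q) (b(Q, X) = (X + (Q*Q + X))/(Q + 230) = (X + (Q**2 + X))/(230 + Q) = (X + (X + Q**2))/(230 + Q) = (Q**2 + 2*X)/(230 + Q))
-73065/b(-157, o(8)) = -73065*(230 - 157)/((-157)**2 + 2*8) = -73065*73/(24649 + 16) = -73065/((1/73)*24665) = -73065/24665/73 = -73065*73/24665 = -1066749/4933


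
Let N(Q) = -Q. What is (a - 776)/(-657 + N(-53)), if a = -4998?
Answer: 2887/302 ≈ 9.5596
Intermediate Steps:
(a - 776)/(-657 + N(-53)) = (-4998 - 776)/(-657 - 1*(-53)) = -5774/(-657 + 53) = -5774/(-604) = -5774*(-1/604) = 2887/302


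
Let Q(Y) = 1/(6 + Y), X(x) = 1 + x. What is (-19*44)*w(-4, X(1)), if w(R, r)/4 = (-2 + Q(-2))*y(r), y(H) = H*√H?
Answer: 11704*√2 ≈ 16552.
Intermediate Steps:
y(H) = H^(3/2)
w(R, r) = -7*r^(3/2) (w(R, r) = 4*((-2 + 1/(6 - 2))*r^(3/2)) = 4*((-2 + 1/4)*r^(3/2)) = 4*((-2 + ¼)*r^(3/2)) = 4*(-7*r^(3/2)/4) = -7*r^(3/2))
(-19*44)*w(-4, X(1)) = (-19*44)*(-7*(1 + 1)^(3/2)) = -(-5852)*2^(3/2) = -(-5852)*2*√2 = -(-11704)*√2 = 11704*√2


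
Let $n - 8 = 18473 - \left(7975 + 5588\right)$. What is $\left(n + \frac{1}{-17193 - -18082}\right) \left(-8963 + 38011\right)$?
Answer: $\frac{127000847944}{889} \approx 1.4286 \cdot 10^{8}$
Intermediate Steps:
$n = 4918$ ($n = 8 + \left(18473 - \left(7975 + 5588\right)\right) = 8 + \left(18473 - 13563\right) = 8 + 4910 = 4918$)
$\left(n + \frac{1}{-17193 - -18082}\right) \left(-8963 + 38011\right) = \left(4918 + \frac{1}{-17193 - -18082}\right) \left(-8963 + 38011\right) = \left(4918 + \frac{1}{-17193 + 18082}\right) 29048 = \left(4918 + \frac{1}{889}\right) 29048 = \frac{4372103}{889} \cdot 29048 = \frac{127000847944}{889}$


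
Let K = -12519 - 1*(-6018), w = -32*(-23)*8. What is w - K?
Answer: 12389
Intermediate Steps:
w = 5888 (w = 736*8 = 5888)
K = -6501 (K = -12519 + 6018 = -6501)
w - K = 5888 - 1*(-6501) = 5888 + 6501 = 12389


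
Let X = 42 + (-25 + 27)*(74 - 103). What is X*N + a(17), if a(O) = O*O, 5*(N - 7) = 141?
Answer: -1371/5 ≈ -274.20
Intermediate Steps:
N = 176/5 (N = 7 + (1/5)*141 = 7 + 141/5 = 176/5 ≈ 35.200)
a(O) = O**2
X = -16 (X = 42 + 2*(-29) = 42 - 58 = -16)
X*N + a(17) = -16*176/5 + 17**2 = -2816/5 + 289 = -1371/5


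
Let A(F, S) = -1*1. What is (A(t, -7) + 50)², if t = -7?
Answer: 2401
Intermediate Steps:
A(F, S) = -1
(A(t, -7) + 50)² = (-1 + 50)² = 49² = 2401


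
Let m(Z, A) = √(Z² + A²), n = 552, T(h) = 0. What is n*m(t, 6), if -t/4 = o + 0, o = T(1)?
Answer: 3312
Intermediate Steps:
o = 0
t = 0 (t = -4*(0 + 0) = -4*0 = 0)
m(Z, A) = √(A² + Z²)
n*m(t, 6) = 552*√(6² + 0²) = 552*√(36 + 0) = 552*√36 = 552*6 = 3312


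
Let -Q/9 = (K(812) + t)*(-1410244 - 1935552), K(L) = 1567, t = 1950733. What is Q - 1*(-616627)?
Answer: 58787978393827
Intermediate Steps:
Q = 58787977777200 (Q = -9*(1567 + 1950733)*(-1410244 - 1935552) = -17570700*(-3345796) = -9*(-6531997530800) = 58787977777200)
Q - 1*(-616627) = 58787977777200 - 1*(-616627) = 58787977777200 + 616627 = 58787978393827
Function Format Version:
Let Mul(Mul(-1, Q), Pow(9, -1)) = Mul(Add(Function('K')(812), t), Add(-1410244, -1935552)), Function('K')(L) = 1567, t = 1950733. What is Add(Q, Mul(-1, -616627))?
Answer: 58787978393827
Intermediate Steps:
Q = 58787977777200 (Q = Mul(-9, Mul(Add(1567, 1950733), Add(-1410244, -1935552))) = Mul(-9, Mul(1952300, -3345796)) = Mul(-9, -6531997530800) = 58787977777200)
Add(Q, Mul(-1, -616627)) = Add(58787977777200, Mul(-1, -616627)) = Add(58787977777200, 616627) = 58787978393827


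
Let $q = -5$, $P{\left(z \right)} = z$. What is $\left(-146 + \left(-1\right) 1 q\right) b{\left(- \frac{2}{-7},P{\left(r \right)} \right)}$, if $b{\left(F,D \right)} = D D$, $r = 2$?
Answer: $-564$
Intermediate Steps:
$b{\left(F,D \right)} = D^{2}$
$\left(-146 + \left(-1\right) 1 q\right) b{\left(- \frac{2}{-7},P{\left(r \right)} \right)} = \left(-146 + \left(-1\right) 1 \left(-5\right)\right) 2^{2} = \left(-146 - -5\right) 4 = \left(-146 + 5\right) 4 = \left(-141\right) 4 = -564$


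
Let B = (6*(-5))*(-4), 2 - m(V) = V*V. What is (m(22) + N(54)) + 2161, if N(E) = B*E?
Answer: 8159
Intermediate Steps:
m(V) = 2 - V² (m(V) = 2 - V*V = 2 - V²)
B = 120 (B = -30*(-4) = 120)
N(E) = 120*E
(m(22) + N(54)) + 2161 = ((2 - 1*22²) + 120*54) + 2161 = ((2 - 1*484) + 6480) + 2161 = ((2 - 484) + 6480) + 2161 = (-482 + 6480) + 2161 = 5998 + 2161 = 8159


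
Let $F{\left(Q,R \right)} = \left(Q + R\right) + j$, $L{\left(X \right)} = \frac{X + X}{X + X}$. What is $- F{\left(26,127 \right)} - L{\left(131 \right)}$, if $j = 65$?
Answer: $-219$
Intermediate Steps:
$L{\left(X \right)} = 1$ ($L{\left(X \right)} = \frac{2 X}{2 X} = 2 X \frac{1}{2 X} = 1$)
$F{\left(Q,R \right)} = 65 + Q + R$ ($F{\left(Q,R \right)} = \left(Q + R\right) + 65 = 65 + Q + R$)
$- F{\left(26,127 \right)} - L{\left(131 \right)} = - (65 + 26 + 127) - 1 = \left(-1\right) 218 - 1 = -218 - 1 = -219$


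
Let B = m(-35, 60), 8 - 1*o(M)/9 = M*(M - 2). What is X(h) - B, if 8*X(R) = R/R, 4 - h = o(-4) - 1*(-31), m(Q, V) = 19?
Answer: -151/8 ≈ -18.875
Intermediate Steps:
o(M) = 72 - 9*M*(-2 + M) (o(M) = 72 - 9*M*(M - 2) = 72 - 9*M*(-2 + M))
B = 19
h = 117 (h = 4 - ((72 - 9*(-4)² + 18*(-4)) - 1*(-31)) = 4 - ((72 - 9*16 - 72) + 31) = 4 - ((72 - 144 - 72) + 31) = 4 - (-144 + 31) = 4 - 1*(-113) = 4 + 113 = 117)
X(R) = ⅛ (X(R) = (R/R)/8 = (⅛)*1 = ⅛)
X(h) - B = ⅛ - 1*19 = ⅛ - 19 = -151/8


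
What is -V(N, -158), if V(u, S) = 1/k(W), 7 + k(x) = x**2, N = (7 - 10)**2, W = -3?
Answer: -1/2 ≈ -0.50000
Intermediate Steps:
N = 9 (N = (-3)**2 = 9)
k(x) = -7 + x**2
V(u, S) = 1/2 (V(u, S) = 1/(-7 + (-3)**2) = 1/(-7 + 9) = 1/2)
-V(N, -158) = -1*1/2 = -1/2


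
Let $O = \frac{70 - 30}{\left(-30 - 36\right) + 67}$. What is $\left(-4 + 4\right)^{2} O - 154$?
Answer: $-154$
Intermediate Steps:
$O = 40$ ($O = \frac{40}{\left(-30 - 36\right) + 67} = \frac{40}{-66 + 67} = \frac{40}{1} = 40 \cdot 1 = 40$)
$\left(-4 + 4\right)^{2} O - 154 = \left(-4 + 4\right)^{2} \cdot 40 - 154 = 0^{2} \cdot 40 - 154 = 0 \cdot 40 - 154 = 0 - 154 = -154$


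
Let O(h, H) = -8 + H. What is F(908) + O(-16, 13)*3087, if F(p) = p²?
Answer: 839899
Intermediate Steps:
F(908) + O(-16, 13)*3087 = 908² + (-8 + 13)*3087 = 824464 + 5*3087 = 824464 + 15435 = 839899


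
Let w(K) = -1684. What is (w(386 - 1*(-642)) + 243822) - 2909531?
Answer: -2667393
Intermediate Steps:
(w(386 - 1*(-642)) + 243822) - 2909531 = (-1684 + 243822) - 2909531 = 242138 - 2909531 = -2667393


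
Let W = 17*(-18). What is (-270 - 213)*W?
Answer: 147798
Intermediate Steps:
W = -306
(-270 - 213)*W = (-270 - 213)*(-306) = -483*(-306) = 147798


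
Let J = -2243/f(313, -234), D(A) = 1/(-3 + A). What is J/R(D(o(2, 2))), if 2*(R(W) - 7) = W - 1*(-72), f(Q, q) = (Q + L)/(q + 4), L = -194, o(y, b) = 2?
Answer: 206356/2023 ≈ 102.00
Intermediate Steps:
f(Q, q) = (-194 + Q)/(4 + q) (f(Q, q) = (Q - 194)/(q + 4) = (-194 + Q)/(4 + q))
R(W) = 43 + W/2 (R(W) = 7 + (W - 1*(-72))/2 = 7 + (W + 72)/2 = 7 + (72 + W)/2 = 7 + (36 + W/2) = 43 + W/2)
J = 515890/119 (J = -2243*(4 - 234)/(-194 + 313) = -2243/(119/(-230)) = -2243/((-1/230*119)) = -2243/(-119/230) = -2243*(-230/119) = 515890/119 ≈ 4335.2)
J/R(D(o(2, 2))) = 515890/(119*(43 + 1/(2*(-3 + 2)))) = 515890/(119*(43 + (½)/(-1))) = 515890/(119*(43 + (½)*(-1))) = 515890/(119*(43 - ½)) = 515890/(119*(85/2)) = (515890/119)*(2/85) = 206356/2023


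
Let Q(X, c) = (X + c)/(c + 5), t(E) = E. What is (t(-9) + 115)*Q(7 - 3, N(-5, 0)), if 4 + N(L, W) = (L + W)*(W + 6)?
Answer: 3180/29 ≈ 109.66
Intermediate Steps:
N(L, W) = -4 + (6 + W)*(L + W) (N(L, W) = -4 + (L + W)*(W + 6) = -4 + (L + W)*(6 + W) = -4 + (6 + W)*(L + W))
Q(X, c) = (X + c)/(5 + c)
(t(-9) + 115)*Q(7 - 3, N(-5, 0)) = (-9 + 115)*(((7 - 3) + (-4 + 0² + 6*(-5) + 6*0 - 5*0))/(5 + (-4 + 0² + 6*(-5) + 6*0 - 5*0))) = 106*((4 + (-4 + 0 - 30 + 0 + 0))/(5 + (-4 + 0 - 30 + 0 + 0))) = 106*((4 - 34)/(5 - 34)) = 106*(-30/(-29)) = 106*(-1/29*(-30)) = 106*(30/29) = 3180/29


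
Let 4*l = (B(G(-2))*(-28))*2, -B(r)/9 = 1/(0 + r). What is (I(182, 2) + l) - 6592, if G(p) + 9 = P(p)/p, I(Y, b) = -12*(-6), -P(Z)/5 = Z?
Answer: -6529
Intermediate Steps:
P(Z) = -5*Z
I(Y, b) = 72
G(p) = -14 (G(p) = -9 + (-5*p)/p = -9 - 5 = -14)
B(r) = -9/r (B(r) = -9/(0 + r) = -9/r)
l = -9 (l = ((-9/(-14)*(-28))*2)/4 = ((-9*(-1/14)*(-28))*2)/4 = (((9/14)*(-28))*2)/4 = (-18*2)/4 = (¼)*(-36) = -9)
(I(182, 2) + l) - 6592 = (72 - 9) - 6592 = 63 - 6592 = -6529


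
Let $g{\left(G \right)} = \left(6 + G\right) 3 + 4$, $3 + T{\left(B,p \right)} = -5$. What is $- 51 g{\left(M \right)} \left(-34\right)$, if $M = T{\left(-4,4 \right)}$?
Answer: $-3468$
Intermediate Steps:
$T{\left(B,p \right)} = -8$ ($T{\left(B,p \right)} = -3 - 5 = -8$)
$M = -8$
$g{\left(G \right)} = 22 + 3 G$ ($g{\left(G \right)} = \left(18 + 3 G\right) + 4 = 22 + 3 G$)
$- 51 g{\left(M \right)} \left(-34\right) = - 51 \left(22 + 3 \left(-8\right)\right) \left(-34\right) = - 51 \left(22 - 24\right) \left(-34\right) = \left(-51\right) \left(-2\right) \left(-34\right) = 102 \left(-34\right) = -3468$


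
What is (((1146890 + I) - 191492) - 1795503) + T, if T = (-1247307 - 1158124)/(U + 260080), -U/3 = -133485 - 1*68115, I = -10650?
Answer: -735803389831/864880 ≈ -8.5076e+5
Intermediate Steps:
U = 604800 (U = -3*(-133485 - 1*68115) = -3*(-133485 - 68115) = -3*(-201600) = 604800)
T = -2405431/864880 (T = (-1247307 - 1158124)/(604800 + 260080) = -2405431/864880 ≈ -2.7812)
(((1146890 + I) - 191492) - 1795503) + T = (((1146890 - 10650) - 191492) - 1795503) - 2405431/864880 = ((1136240 - 191492) - 1795503) - 2405431/864880 = (944748 - 1795503) - 2405431/864880 = -850755 - 2405431/864880 = -735803389831/864880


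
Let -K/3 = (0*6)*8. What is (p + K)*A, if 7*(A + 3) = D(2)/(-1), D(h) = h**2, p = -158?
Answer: 3950/7 ≈ 564.29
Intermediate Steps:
K = 0 (K = -3*0*6*8 = -0*8 = -3*0 = 0)
A = -25/7 (A = -3 + (2**2/(-1))/7 = -3 + (4*(-1))/7 = -3 + (1/7)*(-4) = -3 - 4/7 = -25/7 ≈ -3.5714)
(p + K)*A = (-158 + 0)*(-25/7) = -158*(-25/7) = 3950/7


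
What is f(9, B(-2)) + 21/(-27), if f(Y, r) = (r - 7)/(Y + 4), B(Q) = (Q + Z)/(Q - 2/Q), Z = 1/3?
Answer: -139/117 ≈ -1.1880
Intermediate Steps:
Z = 1/3 ≈ 0.33333
B(Q) = (1/3 + Q)/(Q - 2/Q) (B(Q) = (Q + 1/3)/(Q - 2/Q) = (1/3 + Q)/(Q - 2/Q))
f(Y, r) = (-7 + r)/(4 + Y)
f(9, B(-2)) + 21/(-27) = (-7 + (1/3)*(-2)*(1 + 3*(-2))/(-2 + (-2)**2))/(4 + 9) + 21/(-27) = (-7 + (1/3)*(-2)*(1 - 6)/(-2 + 4))/13 + 21*(-1/27) = (-7 + (1/3)*(-2)*(-5)/2)/13 - 7/9 = (-7 + (1/3)*(-2)*(1/2)*(-5))/13 - 7/9 = (-7 + 5/3)/13 - 7/9 = (1/13)*(-16/3) - 7/9 = -16/39 - 7/9 = -139/117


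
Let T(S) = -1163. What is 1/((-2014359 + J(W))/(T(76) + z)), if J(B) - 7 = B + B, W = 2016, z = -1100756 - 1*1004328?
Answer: 162019/154640 ≈ 1.0477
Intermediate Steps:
z = -2105084 (z = -1100756 - 1004328 = -2105084)
J(B) = 7 + 2*B (J(B) = 7 + (B + B) = 7 + 2*B)
1/((-2014359 + J(W))/(T(76) + z)) = 1/((-2014359 + (7 + 2*2016))/(-1163 - 2105084)) = 1/((-2014359 + (7 + 4032))/(-2106247)) = 1/((-2014359 + 4039)*(-1/2106247)) = 1/(-2010320*(-1/2106247)) = 1/(154640/162019) = 162019/154640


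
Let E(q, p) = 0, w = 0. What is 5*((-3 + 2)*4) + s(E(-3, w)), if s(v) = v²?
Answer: -20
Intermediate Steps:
5*((-3 + 2)*4) + s(E(-3, w)) = 5*((-3 + 2)*4) + 0² = 5*(-1*4) + 0 = 5*(-4) + 0 = -20 + 0 = -20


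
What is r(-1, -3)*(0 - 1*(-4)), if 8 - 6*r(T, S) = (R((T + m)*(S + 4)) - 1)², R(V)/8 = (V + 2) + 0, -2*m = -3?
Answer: -706/3 ≈ -235.33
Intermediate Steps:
m = 3/2 (m = -½*(-3) = 3/2 ≈ 1.5000)
R(V) = 16 + 8*V (R(V) = 8*((V + 2) + 0) = 8*((2 + V) + 0) = 8*(2 + V) = 16 + 8*V)
r(T, S) = 4/3 - (15 + 8*(4 + S)*(3/2 + T))²/6 (r(T, S) = 4/3 - ((16 + 8*((T + 3/2)*(S + 4))) - 1)²/6 = 4/3 - ((16 + 8*((3/2 + T)*(4 + S))) - 1)²/6 = 4/3 - ((16 + 8*((4 + S)*(3/2 + T))) - 1)²/6 = 4/3 - ((16 + 8*(4 + S)*(3/2 + T)) - 1)²/6 = 4/3 - (15 + 8*(4 + S)*(3/2 + T))²/6)
r(-1, -3)*(0 - 1*(-4)) = (4/3 - (63 + 12*(-3) + 32*(-1) + 8*(-3)*(-1))²/6)*(0 - 1*(-4)) = (4/3 - (63 - 36 - 32 + 24)²/6)*(0 + 4) = (4/3 - ⅙*19²)*4 = (4/3 - ⅙*361)*4 = (4/3 - 361/6)*4 = -353/6*4 = -706/3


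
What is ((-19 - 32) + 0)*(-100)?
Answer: 5100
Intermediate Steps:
((-19 - 32) + 0)*(-100) = (-51 + 0)*(-100) = -51*(-100) = 5100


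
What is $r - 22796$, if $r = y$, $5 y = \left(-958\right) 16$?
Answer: $- \frac{129308}{5} \approx -25862.0$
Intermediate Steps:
$y = - \frac{15328}{5}$ ($y = \frac{\left(-958\right) 16}{5} = \frac{1}{5} \left(-15328\right) = - \frac{15328}{5} \approx -3065.6$)
$r = - \frac{15328}{5} \approx -3065.6$
$r - 22796 = - \frac{15328}{5} - 22796 = - \frac{129308}{5}$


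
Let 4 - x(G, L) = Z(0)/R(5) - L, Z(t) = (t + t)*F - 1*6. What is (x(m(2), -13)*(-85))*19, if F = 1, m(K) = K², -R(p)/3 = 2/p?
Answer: 22610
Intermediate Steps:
R(p) = -6/p
Z(t) = -6 + 2*t (Z(t) = (t + t)*1 - 1*6 = (2*t)*1 - 6 = 2*t - 6 = -6 + 2*t)
x(G, L) = -1 + L (x(G, L) = 4 - ((-6 + 2*0)/((-6/5)) - L) = 4 - ((-6 + 0)/((-6*⅕)) - L) = 4 - (-6/(-6/5) - L) = 4 - (-6*(-⅚) - L) = 4 - (5 - L) = 4 + (-5 + L) = -1 + L)
(x(m(2), -13)*(-85))*19 = ((-1 - 13)*(-85))*19 = -14*(-85)*19 = 1190*19 = 22610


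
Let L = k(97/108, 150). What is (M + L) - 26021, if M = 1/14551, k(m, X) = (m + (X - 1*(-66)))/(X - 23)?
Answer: -5192969756945/199581516 ≈ -26019.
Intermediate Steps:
k(m, X) = (66 + X + m)/(-23 + X) (k(m, X) = (m + (X + 66))/(-23 + X) = (m + (66 + X))/(-23 + X) = (66 + X + m)/(-23 + X))
L = 23425/13716 (L = (66 + 150 + 97/108)/(-23 + 150) = (66 + 150 + 97*(1/108))/127 = (66 + 150 + 97/108)/127 = (1/127)*(23425/108) = 23425/13716 ≈ 1.7079)
M = 1/14551 ≈ 6.8724e-5
(M + L) - 26021 = (1/14551 + 23425/13716) - 26021 = 340870891/199581516 - 26021 = -5192969756945/199581516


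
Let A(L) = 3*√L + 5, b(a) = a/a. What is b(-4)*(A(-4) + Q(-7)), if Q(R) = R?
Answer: -2 + 6*I ≈ -2.0 + 6.0*I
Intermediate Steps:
b(a) = 1
A(L) = 5 + 3*√L
b(-4)*(A(-4) + Q(-7)) = 1*((5 + 3*√(-4)) - 7) = 1*((5 + 3*(2*I)) - 7) = 1*((5 + 6*I) - 7) = 1*(-2 + 6*I) = -2 + 6*I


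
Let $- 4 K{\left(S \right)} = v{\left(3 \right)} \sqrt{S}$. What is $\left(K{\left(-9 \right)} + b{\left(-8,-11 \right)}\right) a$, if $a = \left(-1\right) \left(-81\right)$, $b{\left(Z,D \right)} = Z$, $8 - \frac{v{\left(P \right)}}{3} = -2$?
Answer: $-648 - \frac{3645 i}{2} \approx -648.0 - 1822.5 i$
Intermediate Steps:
$v{\left(P \right)} = 30$ ($v{\left(P \right)} = 24 - -6 = 24 + 6 = 30$)
$a = 81$
$K{\left(S \right)} = - \frac{15 \sqrt{S}}{2}$ ($K{\left(S \right)} = - \frac{30 \sqrt{S}}{4} = - \frac{15 \sqrt{S}}{2}$)
$\left(K{\left(-9 \right)} + b{\left(-8,-11 \right)}\right) a = \left(- \frac{15 \sqrt{-9}}{2} - 8\right) 81 = \left(- \frac{15 \cdot 3 i}{2} - 8\right) 81 = \left(- \frac{45 i}{2} - 8\right) 81 = \left(-8 - \frac{45 i}{2}\right) 81 = -648 - \frac{3645 i}{2}$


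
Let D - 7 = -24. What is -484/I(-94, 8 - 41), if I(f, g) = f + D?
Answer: 484/111 ≈ 4.3604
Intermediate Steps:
D = -17 (D = 7 - 24 = -17)
I(f, g) = -17 + f (I(f, g) = f - 17 = -17 + f)
-484/I(-94, 8 - 41) = -484/(-17 - 94) = -484/(-111) = -484*(-1/111) = 484/111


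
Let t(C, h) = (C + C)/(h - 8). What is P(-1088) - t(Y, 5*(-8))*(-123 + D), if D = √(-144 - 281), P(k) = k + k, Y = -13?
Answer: -16875/8 - 65*I*√17/24 ≈ -2109.4 - 11.167*I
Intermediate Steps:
P(k) = 2*k
D = 5*I*√17 (D = √(-425) = 5*I*√17 ≈ 20.616*I)
t(C, h) = 2*C/(-8 + h) (t(C, h) = (2*C)/(-8 + h) = 2*C/(-8 + h))
P(-1088) - t(Y, 5*(-8))*(-123 + D) = 2*(-1088) - 2*(-13)/(-8 + 5*(-8))*(-123 + 5*I*√17) = -2176 - 2*(-13)/(-8 - 40)*(-123 + 5*I*√17) = -2176 - 2*(-13)/(-48)*(-123 + 5*I*√17) = -2176 - 2*(-13)*(-1/48)*(-123 + 5*I*√17) = -2176 - 13*(-123 + 5*I*√17)/24 = -2176 - (-533/8 + 65*I*√17/24) = -2176 + (533/8 - 65*I*√17/24) = -16875/8 - 65*I*√17/24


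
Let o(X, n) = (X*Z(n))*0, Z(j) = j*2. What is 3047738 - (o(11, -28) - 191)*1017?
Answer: 3241985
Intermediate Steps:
Z(j) = 2*j
o(X, n) = 0 (o(X, n) = (X*(2*n))*0 = (2*X*n)*0 = 0)
3047738 - (o(11, -28) - 191)*1017 = 3047738 - (0 - 191)*1017 = 3047738 - (-191)*1017 = 3047738 - 1*(-194247) = 3047738 + 194247 = 3241985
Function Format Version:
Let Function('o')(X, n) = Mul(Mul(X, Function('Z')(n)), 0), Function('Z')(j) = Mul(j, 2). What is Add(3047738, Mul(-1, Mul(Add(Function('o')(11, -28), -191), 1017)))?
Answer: 3241985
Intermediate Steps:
Function('Z')(j) = Mul(2, j)
Function('o')(X, n) = 0 (Function('o')(X, n) = Mul(Mul(X, Mul(2, n)), 0) = Mul(Mul(2, X, n), 0) = 0)
Add(3047738, Mul(-1, Mul(Add(Function('o')(11, -28), -191), 1017))) = Add(3047738, Mul(-1, Mul(Add(0, -191), 1017))) = Add(3047738, Mul(-1, Mul(-191, 1017))) = Add(3047738, Mul(-1, -194247)) = Add(3047738, 194247) = 3241985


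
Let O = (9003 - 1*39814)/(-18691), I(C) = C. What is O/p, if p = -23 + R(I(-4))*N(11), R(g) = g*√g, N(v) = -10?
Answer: -708653/129509939 - 2464880*I/129509939 ≈ -0.0054718 - 0.019032*I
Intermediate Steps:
R(g) = g^(3/2)
O = 30811/18691 (O = (9003 - 39814)*(-1/18691) = -30811*(-1/18691) = 30811/18691 ≈ 1.6484)
p = -23 + 80*I (p = -23 + (-4)^(3/2)*(-10) = -23 - 8*I*(-10) = -23 + 80*I ≈ -23.0 + 80.0*I)
O/p = 30811/(18691*(-23 + 80*I)) = 30811*((-23 - 80*I)/6929)/18691 = 30811*(-23 - 80*I)/129509939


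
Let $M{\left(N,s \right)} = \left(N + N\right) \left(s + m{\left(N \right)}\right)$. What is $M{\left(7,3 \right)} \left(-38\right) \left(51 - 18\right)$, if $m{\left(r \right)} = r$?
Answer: $-175560$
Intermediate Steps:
$M{\left(N,s \right)} = 2 N \left(N + s\right)$ ($M{\left(N,s \right)} = \left(N + N\right) \left(s + N\right) = 2 N \left(N + s\right)$)
$M{\left(7,3 \right)} \left(-38\right) \left(51 - 18\right) = 2 \cdot 7 \left(7 + 3\right) \left(-38\right) \left(51 - 18\right) = 2 \cdot 7 \cdot 10 \left(-38\right) 33 = 140 \left(-38\right) 33 = \left(-5320\right) 33 = -175560$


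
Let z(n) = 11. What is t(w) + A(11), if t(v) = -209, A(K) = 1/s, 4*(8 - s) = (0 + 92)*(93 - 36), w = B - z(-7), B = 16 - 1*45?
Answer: -272328/1303 ≈ -209.00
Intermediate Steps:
B = -29 (B = 16 - 45 = -29)
w = -40 (w = -29 - 1*11 = -29 - 11 = -40)
s = -1303 (s = 8 - (0 + 92)*(93 - 36)/4 = 8 - 23*57 = 8 - ¼*5244 = 8 - 1311 = -1303)
A(K) = -1/1303 (A(K) = 1/(-1303) = -1/1303)
t(w) + A(11) = -209 - 1/1303 = -272328/1303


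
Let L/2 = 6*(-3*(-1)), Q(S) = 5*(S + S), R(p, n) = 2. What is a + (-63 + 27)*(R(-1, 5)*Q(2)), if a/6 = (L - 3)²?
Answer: 5094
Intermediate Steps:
Q(S) = 10*S (Q(S) = 5*(2*S) = 10*S)
L = 36 (L = 2*(6*(-3*(-1))) = 2*(6*3) = 2*18 = 36)
a = 6534 (a = 6*(36 - 3)² = 6*33² = 6*1089 = 6534)
a + (-63 + 27)*(R(-1, 5)*Q(2)) = 6534 + (-63 + 27)*(2*(10*2)) = 6534 - 72*20 = 6534 - 36*40 = 6534 - 1440 = 5094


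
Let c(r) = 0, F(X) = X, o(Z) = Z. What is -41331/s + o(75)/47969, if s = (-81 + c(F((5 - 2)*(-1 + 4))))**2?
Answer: -660704888/104908203 ≈ -6.2979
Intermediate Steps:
s = 6561 (s = (-81 + 0)**2 = (-81)**2 = 6561)
-41331/s + o(75)/47969 = -41331/6561 + 75/47969 = -41331*1/6561 + 75*(1/47969) = -13777/2187 + 75/47969 = -660704888/104908203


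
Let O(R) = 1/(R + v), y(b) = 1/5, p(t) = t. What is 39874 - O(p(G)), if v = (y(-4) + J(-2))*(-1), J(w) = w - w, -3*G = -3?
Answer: 159491/4 ≈ 39873.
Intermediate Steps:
G = 1 (G = -1/3*(-3) = 1)
J(w) = 0
y(b) = 1/5
v = -1/5 (v = (1/5 + 0)*(-1) = (1/5)*(-1) = -1/5 ≈ -0.20000)
O(R) = 1/(-1/5 + R) (O(R) = 1/(R - 1/5) = 1/(-1/5 + R))
39874 - O(p(G)) = 39874 - 5/(-1 + 5*1) = 39874 - 5/(-1 + 5) = 39874 - 5/4 = 159491/4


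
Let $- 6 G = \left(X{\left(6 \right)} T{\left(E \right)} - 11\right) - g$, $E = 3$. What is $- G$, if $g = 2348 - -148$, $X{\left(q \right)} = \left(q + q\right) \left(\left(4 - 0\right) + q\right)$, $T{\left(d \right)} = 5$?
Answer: $- \frac{1907}{6} \approx -317.83$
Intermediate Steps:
$X{\left(q \right)} = 2 q \left(4 + q\right)$ ($X{\left(q \right)} = 2 q \left(\left(4 + 0\right) + q\right) = 2 q \left(4 + q\right)$)
$g = 2496$ ($g = 2348 + 148 = 2496$)
$G = \frac{1907}{6}$ ($G = - \frac{\left(2 \cdot 6 \left(4 + 6\right) 5 - 11\right) - 2496}{6} = - \frac{\left(2 \cdot 6 \cdot 10 \cdot 5 - 11\right) - 2496}{6} = - \frac{\left(120 \cdot 5 - 11\right) - 2496}{6} = - \frac{\left(600 - 11\right) - 2496}{6} = - \frac{589 - 2496}{6} = \left(- \frac{1}{6}\right) \left(-1907\right) = \frac{1907}{6} \approx 317.83$)
$- G = \left(-1\right) \frac{1907}{6} = - \frac{1907}{6}$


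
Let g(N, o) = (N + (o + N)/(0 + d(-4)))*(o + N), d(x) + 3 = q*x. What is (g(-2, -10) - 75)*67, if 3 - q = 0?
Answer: -20301/5 ≈ -4060.2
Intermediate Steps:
q = 3 (q = 3 - 1*0 = 3 + 0 = 3)
d(x) = -3 + 3*x
g(N, o) = (N + o)*(-o/15 + 14*N/15) (g(N, o) = (N + (o + N)/(0 + (-3 + 3*(-4))))*(o + N) = (N + (N + o)/(0 + (-3 - 12)))*(N + o) = (N + (N + o)/(0 - 15))*(N + o) = (N + (N + o)/(-15))*(N + o) = (N + (N + o)*(-1/15))*(N + o) = (N + (-N/15 - o/15))*(N + o) = (-o/15 + 14*N/15)*(N + o) = (N + o)*(-o/15 + 14*N/15))
(g(-2, -10) - 75)*67 = ((-1/15*(-10)² + (14/15)*(-2)² + (13/15)*(-2)*(-10)) - 75)*67 = ((-1/15*100 + (14/15)*4 + 52/3) - 75)*67 = ((-20/3 + 56/15 + 52/3) - 75)*67 = (72/5 - 75)*67 = -303/5*67 = -20301/5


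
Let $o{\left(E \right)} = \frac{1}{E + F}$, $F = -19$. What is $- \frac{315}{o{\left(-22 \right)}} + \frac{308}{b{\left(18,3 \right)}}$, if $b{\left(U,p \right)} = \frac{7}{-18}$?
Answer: $12123$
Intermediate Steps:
$b{\left(U,p \right)} = - \frac{7}{18}$ ($b{\left(U,p \right)} = 7 \left(- \frac{1}{18}\right) = - \frac{7}{18}$)
$o{\left(E \right)} = \frac{1}{-19 + E}$ ($o{\left(E \right)} = \frac{1}{E - 19} = \frac{1}{-19 + E}$)
$- \frac{315}{o{\left(-22 \right)}} + \frac{308}{b{\left(18,3 \right)}} = - \frac{315}{\frac{1}{-19 - 22}} + \frac{308}{- \frac{7}{18}} = - \frac{315}{\frac{1}{-41}} + 308 \left(- \frac{18}{7}\right) = - \frac{315}{- \frac{1}{41}} - 792 = \left(-315\right) \left(-41\right) - 792 = 12915 - 792 = 12123$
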